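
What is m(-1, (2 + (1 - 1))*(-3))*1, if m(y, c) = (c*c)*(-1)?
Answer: -36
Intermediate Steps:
m(y, c) = -c² (m(y, c) = c²*(-1) = -c²)
m(-1, (2 + (1 - 1))*(-3))*1 = -((2 + (1 - 1))*(-3))²*1 = -((2 + 0)*(-3))²*1 = -(2*(-3))²*1 = -1*(-6)²*1 = -1*36*1 = -36*1 = -36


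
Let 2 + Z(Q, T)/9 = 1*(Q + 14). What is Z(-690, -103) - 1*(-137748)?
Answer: 131646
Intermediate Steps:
Z(Q, T) = 108 + 9*Q (Z(Q, T) = -18 + 9*(1*(Q + 14)) = -18 + 9*(1*(14 + Q)) = -18 + 9*(14 + Q) = -18 + (126 + 9*Q) = 108 + 9*Q)
Z(-690, -103) - 1*(-137748) = (108 + 9*(-690)) - 1*(-137748) = (108 - 6210) + 137748 = -6102 + 137748 = 131646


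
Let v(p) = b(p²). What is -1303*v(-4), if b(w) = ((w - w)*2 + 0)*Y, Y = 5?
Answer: 0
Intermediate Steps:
b(w) = 0 (b(w) = ((w - w)*2 + 0)*5 = (0*2 + 0)*5 = (0 + 0)*5 = 0*5 = 0)
v(p) = 0
-1303*v(-4) = -1303*0 = 0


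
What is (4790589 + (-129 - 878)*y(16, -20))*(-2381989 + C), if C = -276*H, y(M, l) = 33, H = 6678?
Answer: -20100394160886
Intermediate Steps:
C = -1843128 (C = -276*6678 = -1843128)
(4790589 + (-129 - 878)*y(16, -20))*(-2381989 + C) = (4790589 + (-129 - 878)*33)*(-2381989 - 1843128) = (4790589 - 1007*33)*(-4225117) = (4790589 - 33231)*(-4225117) = 4757358*(-4225117) = -20100394160886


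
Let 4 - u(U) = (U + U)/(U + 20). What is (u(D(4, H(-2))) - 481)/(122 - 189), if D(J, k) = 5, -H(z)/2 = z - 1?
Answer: 2387/335 ≈ 7.1254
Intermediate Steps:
H(z) = 2 - 2*z (H(z) = -2*(z - 1) = -2*(-1 + z) = 2 - 2*z)
u(U) = 4 - 2*U/(20 + U) (u(U) = 4 - (U + U)/(U + 20) = 4 - 2*U/(20 + U))
(u(D(4, H(-2))) - 481)/(122 - 189) = (2*(40 + 5)/(20 + 5) - 481)/(122 - 189) = (2*45/25 - 481)/(-67) = (2*(1/25)*45 - 481)*(-1/67) = (18/5 - 481)*(-1/67) = -2387/5*(-1/67) = 2387/335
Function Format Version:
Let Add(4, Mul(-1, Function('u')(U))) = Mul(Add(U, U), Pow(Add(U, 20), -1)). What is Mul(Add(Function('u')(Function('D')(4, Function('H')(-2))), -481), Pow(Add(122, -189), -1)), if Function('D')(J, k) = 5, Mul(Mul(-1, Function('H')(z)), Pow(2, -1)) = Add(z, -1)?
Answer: Rational(2387, 335) ≈ 7.1254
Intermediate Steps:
Function('H')(z) = Add(2, Mul(-2, z)) (Function('H')(z) = Mul(-2, Add(z, -1)) = Mul(-2, Add(-1, z)) = Add(2, Mul(-2, z)))
Function('u')(U) = Add(4, Mul(-2, U, Pow(Add(20, U), -1))) (Function('u')(U) = Add(4, Mul(-1, Mul(Add(U, U), Pow(Add(U, 20), -1)))) = Add(4, Mul(-1, Mul(Mul(2, U), Pow(Add(20, U), -1)))) = Add(4, Mul(-1, Mul(2, U, Pow(Add(20, U), -1)))) = Add(4, Mul(-2, U, Pow(Add(20, U), -1))))
Mul(Add(Function('u')(Function('D')(4, Function('H')(-2))), -481), Pow(Add(122, -189), -1)) = Mul(Add(Mul(2, Pow(Add(20, 5), -1), Add(40, 5)), -481), Pow(Add(122, -189), -1)) = Mul(Add(Mul(2, Pow(25, -1), 45), -481), Pow(-67, -1)) = Mul(Add(Mul(2, Rational(1, 25), 45), -481), Rational(-1, 67)) = Mul(Add(Rational(18, 5), -481), Rational(-1, 67)) = Mul(Rational(-2387, 5), Rational(-1, 67)) = Rational(2387, 335)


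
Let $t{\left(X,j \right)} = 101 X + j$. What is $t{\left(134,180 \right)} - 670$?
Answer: $13044$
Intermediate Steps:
$t{\left(X,j \right)} = j + 101 X$
$t{\left(134,180 \right)} - 670 = \left(180 + 101 \cdot 134\right) - 670 = \left(180 + 13534\right) - 670 = 13714 - 670 = 13044$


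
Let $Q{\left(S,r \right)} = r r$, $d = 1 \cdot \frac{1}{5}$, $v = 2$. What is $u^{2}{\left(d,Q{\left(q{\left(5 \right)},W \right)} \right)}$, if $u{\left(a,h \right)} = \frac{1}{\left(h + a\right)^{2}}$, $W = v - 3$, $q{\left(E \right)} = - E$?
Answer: $\frac{625}{1296} \approx 0.48225$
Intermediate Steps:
$d = \frac{1}{5}$ ($d = 1 \cdot \frac{1}{5} = \frac{1}{5} \approx 0.2$)
$W = -1$ ($W = 2 - 3 = -1$)
$Q{\left(S,r \right)} = r^{2}$
$u{\left(a,h \right)} = \frac{1}{\left(a + h\right)^{2}}$
$u^{2}{\left(d,Q{\left(q{\left(5 \right)},W \right)} \right)} = \left(\frac{1}{\left(\frac{1}{5} + \left(-1\right)^{2}\right)^{2}}\right)^{2} = \left(\frac{1}{\left(\frac{1}{5} + 1\right)^{2}}\right)^{2} = \left(\frac{1}{\frac{36}{25}}\right)^{2} = \left(\frac{25}{36}\right)^{2} = \frac{625}{1296}$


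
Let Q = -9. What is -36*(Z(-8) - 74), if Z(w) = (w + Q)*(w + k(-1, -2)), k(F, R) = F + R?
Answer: -4068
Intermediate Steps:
Z(w) = (-9 + w)*(-3 + w) (Z(w) = (w - 9)*(w + (-1 - 2)) = (-9 + w)*(w - 3) = (-9 + w)*(-3 + w))
-36*(Z(-8) - 74) = -36*((27 + (-8)**2 - 12*(-8)) - 74) = -36*((27 + 64 + 96) - 74) = -36*(187 - 74) = -36*113 = -4068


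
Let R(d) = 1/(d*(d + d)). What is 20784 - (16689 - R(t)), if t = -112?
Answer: 102735361/25088 ≈ 4095.0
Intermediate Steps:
R(d) = 1/(2*d²) (R(d) = 1/(d*(2*d)) = 1/(2*d²))
20784 - (16689 - R(t)) = 20784 - (16689 - 1/(2*(-112)²)) = 20784 - (16689 - 1/(2*12544)) = 20784 - (16689 - 1*1/25088) = 20784 - (16689 - 1/25088) = 20784 - 1*418693631/25088 = 20784 - 418693631/25088 = 102735361/25088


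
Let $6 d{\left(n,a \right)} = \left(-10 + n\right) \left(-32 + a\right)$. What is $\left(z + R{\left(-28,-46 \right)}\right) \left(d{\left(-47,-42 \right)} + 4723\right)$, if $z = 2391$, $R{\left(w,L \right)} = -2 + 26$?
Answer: $13103790$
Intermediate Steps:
$R{\left(w,L \right)} = 24$
$d{\left(n,a \right)} = \frac{\left(-32 + a\right) \left(-10 + n\right)}{6}$ ($d{\left(n,a \right)} = \frac{\left(-10 + n\right) \left(-32 + a\right)}{6} = \frac{\left(-32 + a\right) \left(-10 + n\right)}{6}$)
$\left(z + R{\left(-28,-46 \right)}\right) \left(d{\left(-47,-42 \right)} + 4723\right) = \left(2391 + 24\right) \left(\left(\frac{160}{3} - - \frac{752}{3} - -70 + \frac{1}{6} \left(-42\right) \left(-47\right)\right) + 4723\right) = 2415 \left(\left(\frac{160}{3} + \frac{752}{3} + 70 + 329\right) + 4723\right) = 2415 \left(703 + 4723\right) = 2415 \cdot 5426 = 13103790$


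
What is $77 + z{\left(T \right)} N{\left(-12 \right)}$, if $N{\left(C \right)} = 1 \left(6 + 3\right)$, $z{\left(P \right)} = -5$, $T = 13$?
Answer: $32$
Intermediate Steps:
$N{\left(C \right)} = 9$ ($N{\left(C \right)} = 1 \cdot 9 = 9$)
$77 + z{\left(T \right)} N{\left(-12 \right)} = 77 - 45 = 32$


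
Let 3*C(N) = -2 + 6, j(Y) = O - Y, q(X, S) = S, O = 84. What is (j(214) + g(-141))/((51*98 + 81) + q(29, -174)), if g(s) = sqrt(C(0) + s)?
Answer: -26/981 + I*sqrt(1257)/14715 ≈ -0.026504 + 0.0024094*I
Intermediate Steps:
j(Y) = 84 - Y
C(N) = 4/3 (C(N) = (-2 + 6)/3 = (1/3)*4 = 4/3)
g(s) = sqrt(4/3 + s)
(j(214) + g(-141))/((51*98 + 81) + q(29, -174)) = ((84 - 1*214) + sqrt(12 + 9*(-141))/3)/((51*98 + 81) - 174) = ((84 - 214) + sqrt(12 - 1269)/3)/((4998 + 81) - 174) = (-130 + sqrt(-1257)/3)/(5079 - 174) = (-130 + (I*sqrt(1257))/3)/4905 = (-130 + I*sqrt(1257)/3)*(1/4905) = -26/981 + I*sqrt(1257)/14715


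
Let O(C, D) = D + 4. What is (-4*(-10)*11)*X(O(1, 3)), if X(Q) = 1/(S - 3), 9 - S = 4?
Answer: 220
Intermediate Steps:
S = 5 (S = 9 - 1*4 = 9 - 4 = 5)
O(C, D) = 4 + D
X(Q) = ½ (X(Q) = 1/(5 - 3) = 1/2 = ½)
(-4*(-10)*11)*X(O(1, 3)) = (-4*(-10)*11)*(½) = (40*11)*(½) = 440*(½) = 220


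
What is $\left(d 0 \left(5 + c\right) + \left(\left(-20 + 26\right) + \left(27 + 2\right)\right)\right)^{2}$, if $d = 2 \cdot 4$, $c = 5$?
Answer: $1225$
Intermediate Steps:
$d = 8$
$\left(d 0 \left(5 + c\right) + \left(\left(-20 + 26\right) + \left(27 + 2\right)\right)\right)^{2} = \left(8 \cdot 0 \left(5 + 5\right) + \left(\left(-20 + 26\right) + \left(27 + 2\right)\right)\right)^{2} = \left(0 \cdot 10 + \left(6 + 29\right)\right)^{2} = \left(0 + 35\right)^{2} = 35^{2} = 1225$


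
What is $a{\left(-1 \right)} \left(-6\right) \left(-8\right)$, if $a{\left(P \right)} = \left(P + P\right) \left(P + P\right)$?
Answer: $192$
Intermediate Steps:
$a{\left(P \right)} = 4 P^{2}$ ($a{\left(P \right)} = 2 P 2 P = 4 P^{2}$)
$a{\left(-1 \right)} \left(-6\right) \left(-8\right) = 4 \left(-1\right)^{2} \left(-6\right) \left(-8\right) = 4 \cdot 1 \left(-6\right) \left(-8\right) = 4 \left(-6\right) \left(-8\right) = \left(-24\right) \left(-8\right) = 192$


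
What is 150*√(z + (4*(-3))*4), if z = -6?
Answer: 450*I*√6 ≈ 1102.3*I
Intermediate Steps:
150*√(z + (4*(-3))*4) = 150*√(-6 + (4*(-3))*4) = 150*√(-6 - 12*4) = 150*√(-6 - 48) = 150*√(-54) = 150*(3*I*√6) = 450*I*√6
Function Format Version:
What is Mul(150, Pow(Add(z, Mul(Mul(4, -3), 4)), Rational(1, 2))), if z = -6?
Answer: Mul(450, I, Pow(6, Rational(1, 2))) ≈ Mul(1102.3, I)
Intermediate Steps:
Mul(150, Pow(Add(z, Mul(Mul(4, -3), 4)), Rational(1, 2))) = Mul(150, Pow(Add(-6, Mul(Mul(4, -3), 4)), Rational(1, 2))) = Mul(150, Pow(Add(-6, Mul(-12, 4)), Rational(1, 2))) = Mul(150, Pow(Add(-6, -48), Rational(1, 2))) = Mul(150, Pow(-54, Rational(1, 2))) = Mul(150, Mul(3, I, Pow(6, Rational(1, 2)))) = Mul(450, I, Pow(6, Rational(1, 2)))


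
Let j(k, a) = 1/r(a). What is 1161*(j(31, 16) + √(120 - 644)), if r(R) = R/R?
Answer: 1161 + 2322*I*√131 ≈ 1161.0 + 26577.0*I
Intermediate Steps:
r(R) = 1
j(k, a) = 1 (j(k, a) = 1/1 = 1)
1161*(j(31, 16) + √(120 - 644)) = 1161*(1 + √(120 - 644)) = 1161*(1 + √(-524)) = 1161*(1 + 2*I*√131) = 1161 + 2322*I*√131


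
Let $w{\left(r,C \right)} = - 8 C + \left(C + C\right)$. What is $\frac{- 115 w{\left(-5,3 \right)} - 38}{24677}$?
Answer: $\frac{2032}{24677} \approx 0.082344$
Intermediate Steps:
$w{\left(r,C \right)} = - 6 C$ ($w{\left(r,C \right)} = - 8 C + 2 C = - 6 C$)
$\frac{- 115 w{\left(-5,3 \right)} - 38}{24677} = \frac{- 115 \left(\left(-6\right) 3\right) - 38}{24677} = \left(\left(-115\right) \left(-18\right) - 38\right) \frac{1}{24677} = \left(2070 - 38\right) \frac{1}{24677} = 2032 \cdot \frac{1}{24677} = \frac{2032}{24677}$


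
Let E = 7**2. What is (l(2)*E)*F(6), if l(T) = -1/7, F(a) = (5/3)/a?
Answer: -35/18 ≈ -1.9444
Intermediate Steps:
E = 49
F(a) = 5/(3*a) (F(a) = (5*(1/3))/a = 5/(3*a))
l(T) = -1/7 (l(T) = -1*1/7 = -1/7)
(l(2)*E)*F(6) = (-1/7*49)*((5/3)/6) = -35/(3*6) = -7*5/18 = -35/18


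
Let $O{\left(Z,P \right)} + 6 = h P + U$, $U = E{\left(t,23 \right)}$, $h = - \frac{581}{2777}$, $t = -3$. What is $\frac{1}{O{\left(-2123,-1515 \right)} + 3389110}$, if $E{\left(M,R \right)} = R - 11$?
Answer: $\frac{2777}{9412455347} \approx 2.9503 \cdot 10^{-7}$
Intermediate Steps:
$E{\left(M,R \right)} = -11 + R$
$h = - \frac{581}{2777}$ ($h = \left(-581\right) \frac{1}{2777} = - \frac{581}{2777} \approx -0.20922$)
$U = 12$ ($U = -11 + 23 = 12$)
$O{\left(Z,P \right)} = 6 - \frac{581 P}{2777}$ ($O{\left(Z,P \right)} = -6 - \left(-12 + \frac{581 P}{2777}\right) = 6 - \frac{581 P}{2777}$)
$\frac{1}{O{\left(-2123,-1515 \right)} + 3389110} = \frac{1}{\left(6 - - \frac{880215}{2777}\right) + 3389110} = \frac{1}{\left(6 + \frac{880215}{2777}\right) + 3389110} = \frac{1}{\frac{896877}{2777} + 3389110} = \frac{1}{\frac{9412455347}{2777}} = \frac{2777}{9412455347}$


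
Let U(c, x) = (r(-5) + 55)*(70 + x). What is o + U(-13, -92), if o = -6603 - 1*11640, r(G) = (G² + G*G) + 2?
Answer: -20597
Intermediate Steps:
r(G) = 2 + 2*G² (r(G) = (G² + G²) + 2 = 2*G² + 2 = 2 + 2*G²)
U(c, x) = 7490 + 107*x (U(c, x) = ((2 + 2*(-5)²) + 55)*(70 + x) = ((2 + 2*25) + 55)*(70 + x) = ((2 + 50) + 55)*(70 + x) = (52 + 55)*(70 + x) = 107*(70 + x) = 7490 + 107*x)
o = -18243 (o = -6603 - 11640 = -18243)
o + U(-13, -92) = -18243 + (7490 + 107*(-92)) = -18243 + (7490 - 9844) = -18243 - 2354 = -20597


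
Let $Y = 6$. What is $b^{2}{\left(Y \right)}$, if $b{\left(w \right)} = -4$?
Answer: $16$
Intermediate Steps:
$b^{2}{\left(Y \right)} = \left(-4\right)^{2} = 16$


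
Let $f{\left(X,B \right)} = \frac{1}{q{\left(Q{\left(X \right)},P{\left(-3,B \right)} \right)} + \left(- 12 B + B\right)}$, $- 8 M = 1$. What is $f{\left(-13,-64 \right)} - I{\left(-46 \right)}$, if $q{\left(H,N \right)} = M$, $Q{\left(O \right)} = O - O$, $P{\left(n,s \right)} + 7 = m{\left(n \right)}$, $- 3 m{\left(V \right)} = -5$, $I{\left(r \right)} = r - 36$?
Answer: $\frac{461750}{5631} \approx 82.001$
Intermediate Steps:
$I{\left(r \right)} = -36 + r$
$m{\left(V \right)} = \frac{5}{3}$ ($m{\left(V \right)} = \left(- \frac{1}{3}\right) \left(-5\right) = \frac{5}{3}$)
$P{\left(n,s \right)} = - \frac{16}{3}$ ($P{\left(n,s \right)} = -7 + \frac{5}{3} = - \frac{16}{3}$)
$Q{\left(O \right)} = 0$
$M = - \frac{1}{8}$ ($M = \left(- \frac{1}{8}\right) 1 = - \frac{1}{8} \approx -0.125$)
$q{\left(H,N \right)} = - \frac{1}{8}$
$f{\left(X,B \right)} = \frac{1}{- \frac{1}{8} - 11 B}$ ($f{\left(X,B \right)} = \frac{1}{- \frac{1}{8} + \left(- 12 B + B\right)} = \frac{1}{- \frac{1}{8} - 11 B}$)
$f{\left(-13,-64 \right)} - I{\left(-46 \right)} = - \frac{8}{1 + 88 \left(-64\right)} - \left(-36 - 46\right) = - \frac{8}{1 - 5632} - -82 = - \frac{8}{-5631} + 82 = \left(-8\right) \left(- \frac{1}{5631}\right) + 82 = \frac{8}{5631} + 82 = \frac{461750}{5631}$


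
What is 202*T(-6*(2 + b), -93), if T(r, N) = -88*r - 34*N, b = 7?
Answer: 1598628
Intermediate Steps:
202*T(-6*(2 + b), -93) = 202*(-(-528)*(2 + 7) - 34*(-93)) = 202*(-(-528)*9 + 3162) = 202*(-88*(-54) + 3162) = 202*(4752 + 3162) = 202*7914 = 1598628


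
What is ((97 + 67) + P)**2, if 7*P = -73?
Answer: 1155625/49 ≈ 23584.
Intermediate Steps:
P = -73/7 (P = (1/7)*(-73) = -73/7 ≈ -10.429)
((97 + 67) + P)**2 = ((97 + 67) - 73/7)**2 = (164 - 73/7)**2 = (1075/7)**2 = 1155625/49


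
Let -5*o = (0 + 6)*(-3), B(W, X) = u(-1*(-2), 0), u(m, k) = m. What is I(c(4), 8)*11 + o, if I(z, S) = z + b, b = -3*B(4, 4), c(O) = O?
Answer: -92/5 ≈ -18.400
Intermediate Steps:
B(W, X) = 2 (B(W, X) = -1*(-2) = 2)
b = -6 (b = -3*2 = -6)
o = 18/5 (o = -(0 + 6)*(-3)/5 = -6*(-3)/5 = -⅕*(-18) = 18/5 ≈ 3.6000)
I(z, S) = -6 + z (I(z, S) = z - 6 = -6 + z)
I(c(4), 8)*11 + o = (-6 + 4)*11 + 18/5 = -2*11 + 18/5 = -22 + 18/5 = -92/5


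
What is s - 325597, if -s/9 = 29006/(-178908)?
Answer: -9708607837/29818 ≈ -3.2560e+5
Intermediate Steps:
s = 43509/29818 (s = -261054/(-178908) = -261054*(-1)/178908 = -9*(-14503/89454) = 43509/29818 ≈ 1.4592)
s - 325597 = 43509/29818 - 325597 = -9708607837/29818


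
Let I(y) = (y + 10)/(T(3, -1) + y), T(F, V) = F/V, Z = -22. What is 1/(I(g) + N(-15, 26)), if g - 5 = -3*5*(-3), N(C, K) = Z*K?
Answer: -47/26824 ≈ -0.0017522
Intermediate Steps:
N(C, K) = -22*K
g = 50 (g = 5 - 3*5*(-3) = 5 - 15*(-3) = 5 + 45 = 50)
I(y) = (10 + y)/(-3 + y) (I(y) = (y + 10)/(3/(-1) + y) = (10 + y)/(3*(-1) + y) = (10 + y)/(-3 + y))
1/(I(g) + N(-15, 26)) = 1/((10 + 50)/(-3 + 50) - 22*26) = 1/(60/47 - 572) = 1/(-26824/47) = -47/26824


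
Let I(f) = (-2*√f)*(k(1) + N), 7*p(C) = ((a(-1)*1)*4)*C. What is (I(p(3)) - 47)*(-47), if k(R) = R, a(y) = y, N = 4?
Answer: 2209 + 940*I*√21/7 ≈ 2209.0 + 615.37*I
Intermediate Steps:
p(C) = -4*C/7 (p(C) = ((-1*1*4)*C)/7 = ((-1*4)*C)/7 = (-4*C)/7 = -4*C/7)
I(f) = -10*√f (I(f) = (-2*√f)*(1 + 4) = -2*√f*5 = -10*√f)
(I(p(3)) - 47)*(-47) = (-10*2*I*√21/7 - 47)*(-47) = (-20*I*√21/7 - 47)*(-47) = (-47 - 20*I*√21/7)*(-47) = 2209 + 940*I*√21/7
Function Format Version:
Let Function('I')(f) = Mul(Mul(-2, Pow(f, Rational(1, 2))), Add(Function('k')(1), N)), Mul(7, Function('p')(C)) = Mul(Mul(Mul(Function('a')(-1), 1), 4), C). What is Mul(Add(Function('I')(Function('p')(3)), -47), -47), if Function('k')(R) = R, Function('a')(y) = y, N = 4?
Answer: Add(2209, Mul(Rational(940, 7), I, Pow(21, Rational(1, 2)))) ≈ Add(2209.0, Mul(615.37, I))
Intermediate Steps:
Function('p')(C) = Mul(Rational(-4, 7), C) (Function('p')(C) = Mul(Rational(1, 7), Mul(Mul(Mul(-1, 1), 4), C)) = Mul(Rational(1, 7), Mul(Mul(-1, 4), C)) = Mul(Rational(1, 7), Mul(-4, C)) = Mul(Rational(-4, 7), C))
Function('I')(f) = Mul(-10, Pow(f, Rational(1, 2))) (Function('I')(f) = Mul(Mul(-2, Pow(f, Rational(1, 2))), Add(1, 4)) = Mul(Mul(-2, Pow(f, Rational(1, 2))), 5) = Mul(-10, Pow(f, Rational(1, 2))))
Mul(Add(Function('I')(Function('p')(3)), -47), -47) = Mul(Add(Mul(-10, Pow(Mul(Rational(-4, 7), 3), Rational(1, 2))), -47), -47) = Mul(Add(Mul(-10, Pow(Rational(-12, 7), Rational(1, 2))), -47), -47) = Mul(Add(Mul(-10, Mul(Rational(2, 7), I, Pow(21, Rational(1, 2)))), -47), -47) = Mul(Add(Mul(Rational(-20, 7), I, Pow(21, Rational(1, 2))), -47), -47) = Mul(Add(-47, Mul(Rational(-20, 7), I, Pow(21, Rational(1, 2)))), -47) = Add(2209, Mul(Rational(940, 7), I, Pow(21, Rational(1, 2))))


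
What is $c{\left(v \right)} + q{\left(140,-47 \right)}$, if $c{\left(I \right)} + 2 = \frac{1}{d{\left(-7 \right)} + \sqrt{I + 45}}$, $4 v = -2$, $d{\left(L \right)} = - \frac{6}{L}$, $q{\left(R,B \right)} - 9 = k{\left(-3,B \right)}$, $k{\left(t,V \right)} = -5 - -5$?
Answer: $\frac{29939}{4289} + \frac{49 \sqrt{178}}{4289} \approx 7.1328$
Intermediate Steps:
$k{\left(t,V \right)} = 0$ ($k{\left(t,V \right)} = -5 + 5 = 0$)
$q{\left(R,B \right)} = 9$ ($q{\left(R,B \right)} = 9 + 0 = 9$)
$v = - \frac{1}{2}$ ($v = \frac{1}{4} \left(-2\right) = - \frac{1}{2} \approx -0.5$)
$c{\left(I \right)} = -2 + \frac{1}{\frac{6}{7} + \sqrt{45 + I}}$ ($c{\left(I \right)} = -2 + \frac{1}{- \frac{6}{-7} + \sqrt{I + 45}} = -2 + \frac{1}{\left(-6\right) \left(- \frac{1}{7}\right) + \sqrt{45 + I}} = -2 + \frac{1}{\frac{6}{7} + \sqrt{45 + I}}$)
$c{\left(v \right)} + q{\left(140,-47 \right)} = \frac{-5 - 14 \sqrt{45 - \frac{1}{2}}}{6 + 7 \sqrt{45 - \frac{1}{2}}} + 9 = \frac{-5 - 14 \sqrt{\frac{89}{2}}}{6 + 7 \sqrt{\frac{89}{2}}} + 9 = \frac{-5 - 14 \frac{\sqrt{178}}{2}}{6 + 7 \frac{\sqrt{178}}{2}} + 9 = \frac{-5 - 7 \sqrt{178}}{6 + \frac{7 \sqrt{178}}{2}} + 9 = 9 + \frac{-5 - 7 \sqrt{178}}{6 + \frac{7 \sqrt{178}}{2}}$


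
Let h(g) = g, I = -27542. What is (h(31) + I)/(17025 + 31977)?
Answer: -27511/49002 ≈ -0.56143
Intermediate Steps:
(h(31) + I)/(17025 + 31977) = (31 - 27542)/(17025 + 31977) = -27511/49002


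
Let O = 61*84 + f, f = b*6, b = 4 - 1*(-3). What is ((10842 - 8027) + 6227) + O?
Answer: 14208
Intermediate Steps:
b = 7 (b = 4 + 3 = 7)
f = 42 (f = 7*6 = 42)
O = 5166 (O = 61*84 + 42 = 5124 + 42 = 5166)
((10842 - 8027) + 6227) + O = ((10842 - 8027) + 6227) + 5166 = (2815 + 6227) + 5166 = 9042 + 5166 = 14208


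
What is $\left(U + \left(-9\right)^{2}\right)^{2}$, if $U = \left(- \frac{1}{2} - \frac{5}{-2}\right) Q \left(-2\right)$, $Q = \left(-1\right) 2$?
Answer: $7921$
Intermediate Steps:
$Q = -2$
$U = 8$ ($U = \left(- \frac{1}{2} - \frac{5}{-2}\right) \left(-2\right) \left(-2\right) = \left(\left(-1\right) \frac{1}{2} - - \frac{5}{2}\right) \left(-2\right) \left(-2\right) = \left(- \frac{1}{2} + \frac{5}{2}\right) \left(-2\right) \left(-2\right) = 2 \left(-2\right) \left(-2\right) = \left(-4\right) \left(-2\right) = 8$)
$\left(U + \left(-9\right)^{2}\right)^{2} = \left(8 + \left(-9\right)^{2}\right)^{2} = \left(8 + 81\right)^{2} = 89^{2} = 7921$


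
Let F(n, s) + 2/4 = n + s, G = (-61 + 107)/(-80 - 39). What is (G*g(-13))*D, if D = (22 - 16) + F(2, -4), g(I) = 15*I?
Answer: 4485/17 ≈ 263.82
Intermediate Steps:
G = -46/119 (G = 46/(-119) = 46*(-1/119) = -46/119 ≈ -0.38655)
F(n, s) = -1/2 + n + s (F(n, s) = -1/2 + (n + s) = -1/2 + n + s)
D = 7/2 (D = (22 - 16) + (-1/2 + 2 - 4) = 6 - 5/2 = 7/2 ≈ 3.5000)
(G*g(-13))*D = -690*(-13)/119*(7/2) = -46/119*(-195)*(7/2) = (8970/119)*(7/2) = 4485/17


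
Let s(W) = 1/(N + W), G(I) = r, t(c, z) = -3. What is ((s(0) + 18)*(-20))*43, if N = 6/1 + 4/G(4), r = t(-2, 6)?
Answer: -109650/7 ≈ -15664.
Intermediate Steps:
r = -3
G(I) = -3
N = 14/3 (N = 6/1 + 4/(-3) = 6*1 + 4*(-1/3) = 6 - 4/3 = 14/3 ≈ 4.6667)
s(W) = 1/(14/3 + W)
((s(0) + 18)*(-20))*43 = ((3/(14 + 3*0) + 18)*(-20))*43 = ((3/(14 + 0) + 18)*(-20))*43 = ((3/14 + 18)*(-20))*43 = ((255/14)*(-20))*43 = -2550/7*43 = -109650/7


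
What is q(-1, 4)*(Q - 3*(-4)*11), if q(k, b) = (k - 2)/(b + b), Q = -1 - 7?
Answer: -93/2 ≈ -46.500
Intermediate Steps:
Q = -8
q(k, b) = (-2 + k)/(2*b) (q(k, b) = (-2 + k)/((2*b)) = (-2 + k)*(1/(2*b)) = (-2 + k)/(2*b))
q(-1, 4)*(Q - 3*(-4)*11) = ((1/2)*(-2 - 1)/4)*(-8 - 3*(-4)*11) = ((1/2)*(1/4)*(-3))*(-8 + 12*11) = -3*(-8 + 132)/8 = -3/8*124 = -93/2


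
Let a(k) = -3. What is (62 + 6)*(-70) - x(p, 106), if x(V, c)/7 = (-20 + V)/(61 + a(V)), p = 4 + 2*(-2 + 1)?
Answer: -137977/29 ≈ -4757.8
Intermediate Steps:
p = 2 (p = 4 + 2*(-1) = 4 - 2 = 2)
x(V, c) = -70/29 + 7*V/58 (x(V, c) = 7*((-20 + V)/(61 - 3)) = 7*((-20 + V)/58) = 7*((-20 + V)*(1/58)) = 7*(-10/29 + V/58) = -70/29 + 7*V/58)
(62 + 6)*(-70) - x(p, 106) = (62 + 6)*(-70) - (-70/29 + (7/58)*2) = 68*(-70) - (-70/29 + 7/29) = -4760 - 1*(-63/29) = -4760 + 63/29 = -137977/29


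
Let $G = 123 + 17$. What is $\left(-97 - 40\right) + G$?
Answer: $3$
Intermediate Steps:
$G = 140$
$\left(-97 - 40\right) + G = \left(-97 - 40\right) + 140 = -137 + 140 = 3$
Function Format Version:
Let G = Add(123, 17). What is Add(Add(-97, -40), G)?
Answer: 3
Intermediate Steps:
G = 140
Add(Add(-97, -40), G) = Add(Add(-97, -40), 140) = Add(-137, 140) = 3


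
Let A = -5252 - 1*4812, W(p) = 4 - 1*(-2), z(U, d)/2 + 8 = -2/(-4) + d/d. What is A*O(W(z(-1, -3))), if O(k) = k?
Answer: -60384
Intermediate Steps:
z(U, d) = -13 (z(U, d) = -16 + 2*(-2/(-4) + d/d) = -16 + 2*(-2*(-¼) + 1) = -16 + 2*(½ + 1) = -16 + 2*(3/2) = -16 + 3 = -13)
W(p) = 6 (W(p) = 4 + 2 = 6)
A = -10064 (A = -5252 - 4812 = -10064)
A*O(W(z(-1, -3))) = -10064*6 = -60384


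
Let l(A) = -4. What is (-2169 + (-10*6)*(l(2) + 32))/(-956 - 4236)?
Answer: 3849/5192 ≈ 0.74133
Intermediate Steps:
(-2169 + (-10*6)*(l(2) + 32))/(-956 - 4236) = (-2169 + (-10*6)*(-4 + 32))/(-956 - 4236) = (-2169 - 60*28)/(-5192) = (-2169 - 1680)*(-1/5192) = -3849*(-1/5192) = 3849/5192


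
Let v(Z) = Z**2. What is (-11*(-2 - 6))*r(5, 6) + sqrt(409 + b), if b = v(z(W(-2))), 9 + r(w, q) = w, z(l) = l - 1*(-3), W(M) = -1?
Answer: -352 + sqrt(413) ≈ -331.68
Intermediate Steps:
z(l) = 3 + l (z(l) = l + 3 = 3 + l)
r(w, q) = -9 + w
b = 4 (b = (3 - 1)**2 = 2**2 = 4)
(-11*(-2 - 6))*r(5, 6) + sqrt(409 + b) = (-11*(-2 - 6))*(-9 + 5) + sqrt(409 + 4) = -11*(-8)*(-4) + sqrt(413) = 88*(-4) + sqrt(413) = -352 + sqrt(413)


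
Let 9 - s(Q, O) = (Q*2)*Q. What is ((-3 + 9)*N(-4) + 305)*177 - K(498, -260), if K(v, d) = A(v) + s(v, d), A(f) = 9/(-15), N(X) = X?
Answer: 2728683/5 ≈ 5.4574e+5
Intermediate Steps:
s(Q, O) = 9 - 2*Q**2 (s(Q, O) = 9 - Q*2*Q = 9 - 2*Q*Q = 9 - 2*Q**2)
A(f) = -3/5 (A(f) = 9*(-1/15) = -3/5)
K(v, d) = 42/5 - 2*v**2 (K(v, d) = -3/5 + (9 - 2*v**2) = 42/5 - 2*v**2)
((-3 + 9)*N(-4) + 305)*177 - K(498, -260) = ((-3 + 9)*(-4) + 305)*177 - (42/5 - 2*498**2) = (6*(-4) + 305)*177 - (42/5 - 2*248004) = (-24 + 305)*177 - (42/5 - 496008) = 281*177 - 1*(-2479998/5) = 49737 + 2479998/5 = 2728683/5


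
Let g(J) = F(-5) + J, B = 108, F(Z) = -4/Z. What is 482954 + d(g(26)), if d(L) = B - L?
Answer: 2415176/5 ≈ 4.8304e+5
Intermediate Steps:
g(J) = ⅘ + J (g(J) = -4/(-5) + J = -4*(-⅕) + J = ⅘ + J)
d(L) = 108 - L
482954 + d(g(26)) = 482954 + (108 - (⅘ + 26)) = 482954 + (108 - 1*134/5) = 482954 + (108 - 134/5) = 482954 + 406/5 = 2415176/5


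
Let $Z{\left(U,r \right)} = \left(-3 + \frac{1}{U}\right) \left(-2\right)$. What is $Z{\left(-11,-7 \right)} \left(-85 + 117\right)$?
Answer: $\frac{2176}{11} \approx 197.82$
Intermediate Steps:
$Z{\left(U,r \right)} = 6 - \frac{2}{U}$
$Z{\left(-11,-7 \right)} \left(-85 + 117\right) = \left(6 - \frac{2}{-11}\right) \left(-85 + 117\right) = \left(6 - - \frac{2}{11}\right) 32 = \left(6 + \frac{2}{11}\right) 32 = \frac{68}{11} \cdot 32 = \frac{2176}{11}$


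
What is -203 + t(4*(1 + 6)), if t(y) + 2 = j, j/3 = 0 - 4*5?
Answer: -265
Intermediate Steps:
j = -60 (j = 3*(0 - 4*5) = 3*(0 - 20) = 3*(-20) = -60)
t(y) = -62 (t(y) = -2 - 60 = -62)
-203 + t(4*(1 + 6)) = -203 - 62 = -265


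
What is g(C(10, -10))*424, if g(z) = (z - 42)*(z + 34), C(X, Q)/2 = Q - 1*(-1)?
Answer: -407040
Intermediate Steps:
C(X, Q) = 2 + 2*Q (C(X, Q) = 2*(Q - 1*(-1)) = 2*(Q + 1) = 2*(1 + Q) = 2 + 2*Q)
g(z) = (-42 + z)*(34 + z)
g(C(10, -10))*424 = (-1428 + (2 + 2*(-10))² - 8*(2 + 2*(-10)))*424 = (-1428 + (2 - 20)² - 8*(2 - 20))*424 = (-1428 + (-18)² - 8*(-18))*424 = (-1428 + 324 + 144)*424 = -960*424 = -407040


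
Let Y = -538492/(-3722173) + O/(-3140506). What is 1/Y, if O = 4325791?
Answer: -11689506639538/14410205106891 ≈ -0.81120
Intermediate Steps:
Y = -14410205106891/11689506639538 (Y = -538492/(-3722173) + 4325791/(-3140506) = -538492*(-1/3722173) + 4325791*(-1/3140506) = 538492/3722173 - 4325791/3140506 = -14410205106891/11689506639538 ≈ -1.2327)
1/Y = 1/(-14410205106891/11689506639538) = -11689506639538/14410205106891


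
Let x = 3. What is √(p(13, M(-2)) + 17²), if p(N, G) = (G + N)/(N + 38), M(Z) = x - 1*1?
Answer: √83606/17 ≈ 17.009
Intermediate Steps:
M(Z) = 2 (M(Z) = 3 - 1*1 = 3 - 1 = 2)
p(N, G) = (G + N)/(38 + N)
√(p(13, M(-2)) + 17²) = √((2 + 13)/(38 + 13) + 17²) = √(15/51 + 289) = √((1/51)*15 + 289) = √(5/17 + 289) = √(4918/17) = √83606/17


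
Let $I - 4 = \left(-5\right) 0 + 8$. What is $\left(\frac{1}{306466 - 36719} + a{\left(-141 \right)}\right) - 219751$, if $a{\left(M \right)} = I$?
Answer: $- \frac{59273936032}{269747} \approx -2.1974 \cdot 10^{5}$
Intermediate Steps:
$I = 12$ ($I = 4 + \left(\left(-5\right) 0 + 8\right) = 4 + \left(0 + 8\right) = 4 + 8 = 12$)
$a{\left(M \right)} = 12$
$\left(\frac{1}{306466 - 36719} + a{\left(-141 \right)}\right) - 219751 = \left(\frac{1}{306466 - 36719} + 12\right) - 219751 = \left(\frac{1}{269747} + 12\right) - 219751 = \frac{3236965}{269747} - 219751 = - \frac{59273936032}{269747}$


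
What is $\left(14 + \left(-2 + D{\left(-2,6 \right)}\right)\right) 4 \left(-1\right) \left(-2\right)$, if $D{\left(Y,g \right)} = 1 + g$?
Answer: $152$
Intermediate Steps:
$\left(14 + \left(-2 + D{\left(-2,6 \right)}\right)\right) 4 \left(-1\right) \left(-2\right) = \left(14 + \left(-2 + \left(1 + 6\right)\right)\right) 4 \left(-1\right) \left(-2\right) = \left(14 + \left(-2 + 7\right)\right) \left(\left(-4\right) \left(-2\right)\right) = \left(14 + 5\right) 8 = 19 \cdot 8 = 152$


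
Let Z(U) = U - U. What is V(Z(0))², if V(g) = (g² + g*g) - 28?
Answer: 784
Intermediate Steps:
Z(U) = 0
V(g) = -28 + 2*g² (V(g) = (g² + g²) - 28 = 2*g² - 28 = -28 + 2*g²)
V(Z(0))² = (-28 + 2*0²)² = (-28 + 2*0)² = (-28 + 0)² = (-28)² = 784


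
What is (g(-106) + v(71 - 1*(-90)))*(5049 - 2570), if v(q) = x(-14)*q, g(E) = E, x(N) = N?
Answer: -5850440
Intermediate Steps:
v(q) = -14*q
(g(-106) + v(71 - 1*(-90)))*(5049 - 2570) = (-106 - 14*(71 - 1*(-90)))*(5049 - 2570) = (-106 - 14*(71 + 90))*2479 = (-106 - 14*161)*2479 = (-106 - 2254)*2479 = -2360*2479 = -5850440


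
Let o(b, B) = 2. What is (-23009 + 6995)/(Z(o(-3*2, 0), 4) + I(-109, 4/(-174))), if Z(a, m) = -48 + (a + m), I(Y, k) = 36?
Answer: 2669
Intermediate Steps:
Z(a, m) = -48 + a + m
(-23009 + 6995)/(Z(o(-3*2, 0), 4) + I(-109, 4/(-174))) = (-23009 + 6995)/((-48 + 2 + 4) + 36) = -16014/(-42 + 36) = -16014/(-6) = -16014*(-⅙) = 2669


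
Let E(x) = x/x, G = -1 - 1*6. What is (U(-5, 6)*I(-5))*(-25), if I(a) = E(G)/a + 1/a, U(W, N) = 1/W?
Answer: -2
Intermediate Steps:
G = -7 (G = -1 - 6 = -7)
E(x) = 1
I(a) = 2/a (I(a) = 1/a + 1/a = 2/a)
(U(-5, 6)*I(-5))*(-25) = ((2/(-5))/(-5))*(-25) = -2*(-1)/(5*5)*(-25) = -⅕*(-⅖)*(-25) = (2/25)*(-25) = -2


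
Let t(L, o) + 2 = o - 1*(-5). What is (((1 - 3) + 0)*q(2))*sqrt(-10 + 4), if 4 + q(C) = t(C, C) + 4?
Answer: -10*I*sqrt(6) ≈ -24.495*I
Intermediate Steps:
t(L, o) = 3 + o (t(L, o) = -2 + (o - 1*(-5)) = -2 + (o + 5) = -2 + (5 + o) = 3 + o)
q(C) = 3 + C (q(C) = -4 + ((3 + C) + 4) = -4 + (7 + C) = 3 + C)
(((1 - 3) + 0)*q(2))*sqrt(-10 + 4) = (((1 - 3) + 0)*(3 + 2))*sqrt(-10 + 4) = ((-2 + 0)*5)*sqrt(-6) = (-2*5)*(I*sqrt(6)) = -10*I*sqrt(6)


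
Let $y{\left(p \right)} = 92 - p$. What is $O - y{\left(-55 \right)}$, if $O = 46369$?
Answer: $46222$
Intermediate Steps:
$O - y{\left(-55 \right)} = 46369 - \left(92 - -55\right) = 46369 - \left(92 + 55\right) = 46369 - 147 = 46222$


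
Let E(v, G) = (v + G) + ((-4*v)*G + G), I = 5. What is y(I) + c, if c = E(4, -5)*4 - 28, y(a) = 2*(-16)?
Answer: 236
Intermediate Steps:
y(a) = -32
E(v, G) = v + 2*G - 4*G*v (E(v, G) = (G + v) + (-4*G*v + G) = (G + v) + (G - 4*G*v) = v + 2*G - 4*G*v)
c = 268 (c = (4 + 2*(-5) - 4*(-5)*4)*4 - 28 = (4 - 10 + 80)*4 - 28 = 74*4 - 28 = 296 - 28 = 268)
y(I) + c = -32 + 268 = 236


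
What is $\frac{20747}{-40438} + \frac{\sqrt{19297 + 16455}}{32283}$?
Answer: $- \frac{20747}{40438} + \frac{2 \sqrt{8938}}{32283} \approx -0.5072$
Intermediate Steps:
$\frac{20747}{-40438} + \frac{\sqrt{19297 + 16455}}{32283} = 20747 \left(- \frac{1}{40438}\right) + \sqrt{35752} \cdot \frac{1}{32283} = - \frac{20747}{40438} + 2 \sqrt{8938} \cdot \frac{1}{32283} = - \frac{20747}{40438} + \frac{2 \sqrt{8938}}{32283}$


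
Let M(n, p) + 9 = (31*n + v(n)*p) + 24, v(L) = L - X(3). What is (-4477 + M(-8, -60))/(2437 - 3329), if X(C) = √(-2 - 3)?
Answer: 2115/446 - 15*I*√5/223 ≈ 4.7421 - 0.15041*I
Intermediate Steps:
X(C) = I*√5 (X(C) = √(-5) = I*√5)
v(L) = L - I*√5
M(n, p) = 15 + 31*n + p*(n - I*√5) (M(n, p) = -9 + ((31*n + (n - I*√5)*p) + 24) = -9 + ((31*n + p*(n - I*√5)) + 24) = -9 + (24 + 31*n + p*(n - I*√5)) = 15 + 31*n + p*(n - I*√5))
(-4477 + M(-8, -60))/(2437 - 3329) = (-4477 + (15 + 31*(-8) - 60*(-8 - I*√5)))/(2437 - 3329) = (-4477 + (15 - 248 + (480 + 60*I*√5)))/(-892) = (-4477 + (247 + 60*I*√5))*(-1/892) = (-4230 + 60*I*√5)*(-1/892) = 2115/446 - 15*I*√5/223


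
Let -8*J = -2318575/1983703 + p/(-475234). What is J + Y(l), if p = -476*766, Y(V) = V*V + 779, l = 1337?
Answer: 6743668153321424035/3770892446008 ≈ 1.7883e+6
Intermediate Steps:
Y(V) = 779 + V**2 (Y(V) = V**2 + 779 = 779 + V**2)
p = -364616
J = 189287909251/3770892446008 (J = -(-2318575/1983703 - 364616/(-475234))/8 = -(-2318575*1/1983703 - 364616*(-1/475234))/8 = -(-2318575/1983703 + 182308/237617)/8 = -1/8*(-189287909251/471361555751) = 189287909251/3770892446008 ≈ 0.050197)
J + Y(l) = 189287909251/3770892446008 + (779 + 1337**2) = 189287909251/3770892446008 + (779 + 1787569) = 189287909251/3770892446008 + 1788348 = 6743668153321424035/3770892446008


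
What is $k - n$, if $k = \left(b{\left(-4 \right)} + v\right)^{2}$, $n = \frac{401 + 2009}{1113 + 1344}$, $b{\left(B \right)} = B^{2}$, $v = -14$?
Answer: $\frac{7418}{2457} \approx 3.0191$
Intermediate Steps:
$n = \frac{2410}{2457} \approx 0.98087$
$k = 4$ ($k = \left(\left(-4\right)^{2} - 14\right)^{2} = \left(16 - 14\right)^{2} = 2^{2} = 4$)
$k - n = 4 - \frac{2410}{2457} = \frac{7418}{2457}$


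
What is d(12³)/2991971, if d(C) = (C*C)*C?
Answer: 5159780352/2991971 ≈ 1724.5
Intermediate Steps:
d(C) = C³ (d(C) = C²*C = C³)
d(12³)/2991971 = (12³)³/2991971 = 1728³*(1/2991971) = 5159780352*(1/2991971) = 5159780352/2991971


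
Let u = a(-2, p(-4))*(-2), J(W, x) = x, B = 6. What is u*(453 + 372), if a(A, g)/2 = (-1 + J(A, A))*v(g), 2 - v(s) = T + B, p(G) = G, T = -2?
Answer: -19800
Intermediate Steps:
v(s) = -2 (v(s) = 2 - (-2 + 6) = 2 - 1*4 = 2 - 4 = -2)
a(A, g) = 4 - 4*A (a(A, g) = 2*((-1 + A)*(-2)) = 2*(2 - 2*A) = 4 - 4*A)
u = -24 (u = (4 - 4*(-2))*(-2) = (4 + 8)*(-2) = 12*(-2) = -24)
u*(453 + 372) = -24*(453 + 372) = -24*825 = -19800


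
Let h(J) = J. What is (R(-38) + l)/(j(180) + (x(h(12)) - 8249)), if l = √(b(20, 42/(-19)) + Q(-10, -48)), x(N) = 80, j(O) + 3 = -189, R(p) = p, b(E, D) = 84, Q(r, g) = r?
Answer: 38/8361 - √74/8361 ≈ 0.0035160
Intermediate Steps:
j(O) = -192 (j(O) = -3 - 189 = -192)
l = √74 (l = √(84 - 10) = √74 ≈ 8.6023)
(R(-38) + l)/(j(180) + (x(h(12)) - 8249)) = (-38 + √74)/(-192 + (80 - 8249)) = (-38 + √74)/(-192 - 8169) = (-38 + √74)/(-8361) = (-38 + √74)*(-1/8361) = 38/8361 - √74/8361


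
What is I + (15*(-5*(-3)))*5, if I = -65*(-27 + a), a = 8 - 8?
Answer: 2880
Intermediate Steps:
a = 0
I = 1755 (I = -65*(-27 + 0) = -65*(-27) = 1755)
I + (15*(-5*(-3)))*5 = 1755 + (15*(-5*(-3)))*5 = 1755 + (15*15)*5 = 1755 + 225*5 = 1755 + 1125 = 2880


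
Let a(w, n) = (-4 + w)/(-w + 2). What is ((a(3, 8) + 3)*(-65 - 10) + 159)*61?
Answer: -8601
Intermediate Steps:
a(w, n) = (-4 + w)/(2 - w)
((a(3, 8) + 3)*(-65 - 10) + 159)*61 = (((4 - 1*3)/(-2 + 3) + 3)*(-65 - 10) + 159)*61 = (((4 - 3)/1 + 3)*(-75) + 159)*61 = ((1*1 + 3)*(-75) + 159)*61 = ((1 + 3)*(-75) + 159)*61 = (4*(-75) + 159)*61 = (-300 + 159)*61 = -141*61 = -8601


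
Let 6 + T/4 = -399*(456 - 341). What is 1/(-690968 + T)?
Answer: -1/874532 ≈ -1.1435e-6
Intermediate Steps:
T = -183564 (T = -24 + 4*(-399*(456 - 341)) = -24 + 4*(-399*115) = -24 + 4*(-45885) = -24 - 183540 = -183564)
1/(-690968 + T) = 1/(-690968 - 183564) = 1/(-874532) = -1/874532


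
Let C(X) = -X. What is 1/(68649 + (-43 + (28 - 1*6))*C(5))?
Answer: 1/68754 ≈ 1.4545e-5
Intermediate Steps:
1/(68649 + (-43 + (28 - 1*6))*C(5)) = 1/(68649 + (-43 + (28 - 1*6))*(-1*5)) = 1/(68649 + (-43 + (28 - 6))*(-5)) = 1/(68649 + (-43 + 22)*(-5)) = 1/(68649 - 21*(-5)) = 1/(68649 + 105) = 1/68754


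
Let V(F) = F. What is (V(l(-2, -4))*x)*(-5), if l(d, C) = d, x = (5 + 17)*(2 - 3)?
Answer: -220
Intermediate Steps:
x = -22 (x = 22*(-1) = -22)
(V(l(-2, -4))*x)*(-5) = -2*(-22)*(-5) = 44*(-5) = -220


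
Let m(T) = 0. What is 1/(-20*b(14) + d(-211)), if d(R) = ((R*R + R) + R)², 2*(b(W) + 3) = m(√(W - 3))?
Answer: 1/1944721861 ≈ 5.1421e-10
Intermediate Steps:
b(W) = -3 (b(W) = -3 + (½)*0 = -3 + 0 = -3)
d(R) = (R² + 2*R)² (d(R) = ((R² + R) + R)² = ((R + R²) + R)² = (R² + 2*R)²)
1/(-20*b(14) + d(-211)) = 1/(-20*(-3) + (-211)²*(2 - 211)²) = 1/(60 + 44521*(-209)²) = 1/(60 + 44521*43681) = 1/(60 + 1944721801) = 1/1944721861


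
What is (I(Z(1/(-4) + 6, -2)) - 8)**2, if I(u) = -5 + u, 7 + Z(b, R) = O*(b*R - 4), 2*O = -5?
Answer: 5625/16 ≈ 351.56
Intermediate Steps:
O = -5/2 (O = (1/2)*(-5) = -5/2 ≈ -2.5000)
Z(b, R) = 3 - 5*R*b/2 (Z(b, R) = -7 - 5*(b*R - 4)/2 = -7 - 5*(R*b - 4)/2 = -7 - 5*(-4 + R*b)/2 = -7 + (10 - 5*R*b/2) = 3 - 5*R*b/2)
(I(Z(1/(-4) + 6, -2)) - 8)**2 = ((-5 + (3 - 5/2*(-2)*(1/(-4) + 6))) - 8)**2 = ((-5 + (3 - 5/2*(-2)*(-1/4 + 6))) - 8)**2 = ((-5 + (3 - 5/2*(-2)*23/4)) - 8)**2 = ((-5 + (3 + 115/4)) - 8)**2 = ((-5 + 127/4) - 8)**2 = (107/4 - 8)**2 = (75/4)**2 = 5625/16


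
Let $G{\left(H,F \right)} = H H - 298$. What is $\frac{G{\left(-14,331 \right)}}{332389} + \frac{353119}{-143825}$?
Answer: $- \frac{117387541441}{47805847925} \approx -2.4555$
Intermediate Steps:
$G{\left(H,F \right)} = -298 + H^{2}$ ($G{\left(H,F \right)} = H^{2} - 298 = -298 + H^{2}$)
$\frac{G{\left(-14,331 \right)}}{332389} + \frac{353119}{-143825} = \frac{-298 + \left(-14\right)^{2}}{332389} + \frac{353119}{-143825} = \left(-298 + 196\right) \frac{1}{332389} + 353119 \left(- \frac{1}{143825}\right) = \left(-102\right) \frac{1}{332389} - \frac{353119}{143825} = - \frac{102}{332389} - \frac{353119}{143825} = - \frac{117387541441}{47805847925}$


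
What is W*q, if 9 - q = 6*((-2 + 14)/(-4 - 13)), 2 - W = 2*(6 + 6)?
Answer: -4950/17 ≈ -291.18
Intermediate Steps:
W = -22 (W = 2 - 2*(6 + 6) = 2 - 2*12 = 2 - 1*24 = 2 - 24 = -22)
q = 225/17 (q = 9 - 6*(-2 + 14)/(-4 - 13) = 9 - 6*12/(-17) = 9 - 6*12*(-1/17) = 9 - 6*(-12)/17 = 9 - 1*(-72/17) = 9 + 72/17 = 225/17 ≈ 13.235)
W*q = -22*225/17 = -4950/17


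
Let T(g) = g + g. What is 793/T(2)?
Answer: 793/4 ≈ 198.25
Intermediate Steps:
T(g) = 2*g
793/T(2) = 793/((2*2)) = 793/4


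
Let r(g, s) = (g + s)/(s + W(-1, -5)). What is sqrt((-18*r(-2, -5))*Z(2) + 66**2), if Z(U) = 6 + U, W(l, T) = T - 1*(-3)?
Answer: 18*sqrt(13) ≈ 64.900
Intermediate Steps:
W(l, T) = 3 + T (W(l, T) = T + 3 = 3 + T)
r(g, s) = (g + s)/(-2 + s) (r(g, s) = (g + s)/(s + (3 - 5)) = (g + s)/(s - 2) = (g + s)/(-2 + s))
sqrt((-18*r(-2, -5))*Z(2) + 66**2) = sqrt((-18*(-2 - 5)/(-2 - 5))*(6 + 2) + 66**2) = sqrt(-18*(-7)/(-7)*8 + 4356) = sqrt(-(-18)*(-7)/7*8 + 4356) = sqrt(-18*1*8 + 4356) = sqrt(-18*8 + 4356) = sqrt(-144 + 4356) = sqrt(4212) = 18*sqrt(13)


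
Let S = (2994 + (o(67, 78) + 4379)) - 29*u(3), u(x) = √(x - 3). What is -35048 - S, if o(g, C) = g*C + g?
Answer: -47714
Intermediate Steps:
o(g, C) = g + C*g (o(g, C) = C*g + g = g + C*g)
u(x) = √(-3 + x)
S = 12666 (S = (2994 + (67*(1 + 78) + 4379)) - 29*√(-3 + 3) = (2994 + (67*79 + 4379)) - 29*√0 = (2994 + (5293 + 4379)) - 29*0 = (2994 + 9672) + 0 = 12666 + 0 = 12666)
-35048 - S = -35048 - 1*12666 = -35048 - 12666 = -47714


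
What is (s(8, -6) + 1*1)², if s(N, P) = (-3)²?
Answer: 100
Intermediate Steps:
s(N, P) = 9
(s(8, -6) + 1*1)² = (9 + 1*1)² = (9 + 1)² = 10² = 100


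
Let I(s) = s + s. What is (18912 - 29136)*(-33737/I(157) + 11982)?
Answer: -19060659432/157 ≈ -1.2141e+8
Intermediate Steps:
I(s) = 2*s
(18912 - 29136)*(-33737/I(157) + 11982) = (18912 - 29136)*(-33737/(2*157) + 11982) = -10224*(-33737/314 + 11982) = -10224*3728611/314 = -19060659432/157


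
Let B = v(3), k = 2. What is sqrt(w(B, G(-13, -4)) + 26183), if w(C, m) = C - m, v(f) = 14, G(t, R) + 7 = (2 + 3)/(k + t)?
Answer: sqrt(3170739)/11 ≈ 161.88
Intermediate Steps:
G(t, R) = -7 + 5/(2 + t) (G(t, R) = -7 + (2 + 3)/(2 + t) = -7 + 5/(2 + t))
B = 14
sqrt(w(B, G(-13, -4)) + 26183) = sqrt((14 - (-9 - 7*(-13))/(2 - 13)) + 26183) = sqrt((14 - (-9 + 91)/(-11)) + 26183) = sqrt((14 - (-1)*82/11) + 26183) = sqrt((14 - 1*(-82/11)) + 26183) = sqrt((14 + 82/11) + 26183) = sqrt(236/11 + 26183) = sqrt(288249/11) = sqrt(3170739)/11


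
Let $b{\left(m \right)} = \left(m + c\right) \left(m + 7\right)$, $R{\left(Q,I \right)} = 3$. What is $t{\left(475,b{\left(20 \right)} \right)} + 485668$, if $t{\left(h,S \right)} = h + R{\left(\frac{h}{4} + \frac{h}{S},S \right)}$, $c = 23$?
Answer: $486146$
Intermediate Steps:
$b{\left(m \right)} = \left(7 + m\right) \left(23 + m\right)$ ($b{\left(m \right)} = \left(m + 23\right) \left(m + 7\right) = \left(23 + m\right) \left(7 + m\right) = \left(7 + m\right) \left(23 + m\right)$)
$t{\left(h,S \right)} = 3 + h$ ($t{\left(h,S \right)} = h + 3 = 3 + h$)
$t{\left(475,b{\left(20 \right)} \right)} + 485668 = \left(3 + 475\right) + 485668 = 478 + 485668 = 486146$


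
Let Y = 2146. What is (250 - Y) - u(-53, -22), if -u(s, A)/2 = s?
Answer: -2002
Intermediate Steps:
u(s, A) = -2*s
(250 - Y) - u(-53, -22) = (250 - 1*2146) - (-2)*(-53) = (250 - 2146) - 1*106 = -1896 - 106 = -2002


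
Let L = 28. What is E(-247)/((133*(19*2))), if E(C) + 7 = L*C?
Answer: -989/722 ≈ -1.3698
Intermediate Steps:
E(C) = -7 + 28*C
E(-247)/((133*(19*2))) = (-7 + 28*(-247))/((133*(19*2))) = (-7 - 6916)/((133*38)) = -6923/5054 = -6923*1/5054 = -989/722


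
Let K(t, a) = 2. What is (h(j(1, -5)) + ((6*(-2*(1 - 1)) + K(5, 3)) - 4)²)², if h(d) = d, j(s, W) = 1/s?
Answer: 25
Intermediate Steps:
(h(j(1, -5)) + ((6*(-2*(1 - 1)) + K(5, 3)) - 4)²)² = (1/1 + ((6*(-2*(1 - 1)) + 2) - 4)²)² = (1 + ((6*(-2*0) + 2) - 4)²)² = (1 + ((6*0 + 2) - 4)²)² = (1 + ((0 + 2) - 4)²)² = (1 + (2 - 4)²)² = (1 + (-2)²)² = (1 + 4)² = 5² = 25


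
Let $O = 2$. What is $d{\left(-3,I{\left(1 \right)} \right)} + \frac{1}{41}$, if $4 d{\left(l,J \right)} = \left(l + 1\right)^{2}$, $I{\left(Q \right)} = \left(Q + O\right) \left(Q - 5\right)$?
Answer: $\frac{42}{41} \approx 1.0244$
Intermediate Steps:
$I{\left(Q \right)} = \left(-5 + Q\right) \left(2 + Q\right)$ ($I{\left(Q \right)} = \left(Q + 2\right) \left(Q - 5\right) = \left(2 + Q\right) \left(-5 + Q\right) = \left(-5 + Q\right) \left(2 + Q\right)$)
$d{\left(l,J \right)} = \frac{\left(1 + l\right)^{2}}{4}$ ($d{\left(l,J \right)} = \frac{\left(l + 1\right)^{2}}{4} = \frac{\left(1 + l\right)^{2}}{4}$)
$d{\left(-3,I{\left(1 \right)} \right)} + \frac{1}{41} = \frac{\left(1 - 3\right)^{2}}{4} + \frac{1}{41} = \frac{\left(-2\right)^{2}}{4} + \frac{1}{41} = \frac{1}{4} \cdot 4 + \frac{1}{41} = 1 + \frac{1}{41} = \frac{42}{41}$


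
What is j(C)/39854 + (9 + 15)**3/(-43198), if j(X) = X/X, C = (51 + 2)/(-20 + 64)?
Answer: -275449249/860806546 ≈ -0.31999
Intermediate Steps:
C = 53/44 ≈ 1.2045
j(X) = 1
j(C)/39854 + (9 + 15)**3/(-43198) = 1/39854 + (9 + 15)**3/(-43198) = 1*(1/39854) + 24**3*(-1/43198) = 1/39854 + 13824*(-1/43198) = 1/39854 - 6912/21599 = -275449249/860806546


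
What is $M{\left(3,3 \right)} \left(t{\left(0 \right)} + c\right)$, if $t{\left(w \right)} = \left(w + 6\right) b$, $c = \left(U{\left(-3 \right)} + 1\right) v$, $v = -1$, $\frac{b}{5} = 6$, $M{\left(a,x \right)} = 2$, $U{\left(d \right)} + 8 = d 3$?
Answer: $392$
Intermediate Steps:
$U{\left(d \right)} = -8 + 3 d$ ($U{\left(d \right)} = -8 + d 3 = -8 + 3 d$)
$b = 30$ ($b = 5 \cdot 6 = 30$)
$c = 16$ ($c = \left(\left(-8 + 3 \left(-3\right)\right) + 1\right) \left(-1\right) = \left(\left(-8 - 9\right) + 1\right) \left(-1\right) = \left(-17 + 1\right) \left(-1\right) = \left(-16\right) \left(-1\right) = 16$)
$t{\left(w \right)} = 180 + 30 w$ ($t{\left(w \right)} = \left(w + 6\right) 30 = \left(6 + w\right) 30 = 180 + 30 w$)
$M{\left(3,3 \right)} \left(t{\left(0 \right)} + c\right) = 2 \left(\left(180 + 30 \cdot 0\right) + 16\right) = 2 \left(\left(180 + 0\right) + 16\right) = 2 \left(180 + 16\right) = 2 \cdot 196 = 392$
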